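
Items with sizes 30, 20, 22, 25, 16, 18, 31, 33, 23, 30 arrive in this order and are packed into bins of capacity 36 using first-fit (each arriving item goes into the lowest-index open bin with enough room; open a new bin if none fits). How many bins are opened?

  30 → bin 1 (new)  [load 30/36]
  20 → bin 2 (new)  [load 20/36]
  22 → bin 3 (new)  [load 22/36]
  25 → bin 4 (new)  [load 25/36]
  16 → bin 2  [load 36/36]
  18 → bin 5 (new)  [load 18/36]
  31 → bin 6 (new)  [load 31/36]
  33 → bin 7 (new)  [load 33/36]
  23 → bin 8 (new)  [load 23/36]
  30 → bin 9 (new)  [load 30/36]
9 bins opened.

9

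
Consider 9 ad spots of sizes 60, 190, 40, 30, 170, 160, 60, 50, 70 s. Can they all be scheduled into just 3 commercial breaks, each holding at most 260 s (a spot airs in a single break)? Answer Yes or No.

No

Total = 830 s; ⌈830/260⌉ = 4.
At least 4 commercial breaks are required, but only 3 are allowed.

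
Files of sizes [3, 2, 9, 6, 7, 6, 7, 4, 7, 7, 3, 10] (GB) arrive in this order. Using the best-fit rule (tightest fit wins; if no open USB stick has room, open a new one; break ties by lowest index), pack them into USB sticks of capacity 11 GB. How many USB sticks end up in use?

  3 → USB stick 1 (new)  [load 3/11]
  2 → USB stick 1  [load 5/11]
  9 → USB stick 2 (new)  [load 9/11]
  6 → USB stick 1  [load 11/11]
  7 → USB stick 3 (new)  [load 7/11]
  6 → USB stick 4 (new)  [load 6/11]
  7 → USB stick 5 (new)  [load 7/11]
  4 → USB stick 3  [load 11/11]
  7 → USB stick 6 (new)  [load 7/11]
  7 → USB stick 7 (new)  [load 7/11]
  3 → USB stick 5  [load 10/11]
  10 → USB stick 8 (new)  [load 10/11]
8 USB sticks opened.

8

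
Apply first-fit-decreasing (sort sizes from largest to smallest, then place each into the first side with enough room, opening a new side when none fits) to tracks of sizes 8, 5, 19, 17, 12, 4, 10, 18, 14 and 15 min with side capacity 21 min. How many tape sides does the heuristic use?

Sorted descending: 19, 18, 17, 15, 14, 12, 10, 8, 5, 4.
  19 → side 1 (new)  [load 19/21]
  18 → side 2 (new)  [load 18/21]
  17 → side 3 (new)  [load 17/21]
  15 → side 4 (new)  [load 15/21]
  14 → side 5 (new)  [load 14/21]
  12 → side 6 (new)  [load 12/21]
  10 → side 7 (new)  [load 10/21]
  8 → side 6  [load 20/21]
  5 → side 4  [load 20/21]
  4 → side 3  [load 21/21]
7 tape sides opened.

7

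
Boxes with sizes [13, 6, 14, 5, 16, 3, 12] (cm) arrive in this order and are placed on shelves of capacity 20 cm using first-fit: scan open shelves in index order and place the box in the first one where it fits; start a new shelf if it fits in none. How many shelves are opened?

4

  13 → shelf 1 (new)  [load 13/20]
  6 → shelf 1  [load 19/20]
  14 → shelf 2 (new)  [load 14/20]
  5 → shelf 2  [load 19/20]
  16 → shelf 3 (new)  [load 16/20]
  3 → shelf 3  [load 19/20]
  12 → shelf 4 (new)  [load 12/20]
4 shelves opened.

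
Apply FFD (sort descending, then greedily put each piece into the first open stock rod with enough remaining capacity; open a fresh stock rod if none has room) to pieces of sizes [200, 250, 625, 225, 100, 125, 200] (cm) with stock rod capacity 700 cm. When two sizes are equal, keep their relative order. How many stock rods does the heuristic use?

3

Sorted descending: 625, 250, 225, 200, 200, 125, 100.
  625 → stock rod 1 (new)  [load 625/700]
  250 → stock rod 2 (new)  [load 250/700]
  225 → stock rod 2  [load 475/700]
  200 → stock rod 2  [load 675/700]
  200 → stock rod 3 (new)  [load 200/700]
  125 → stock rod 3  [load 325/700]
  100 → stock rod 3  [load 425/700]
3 stock rods opened.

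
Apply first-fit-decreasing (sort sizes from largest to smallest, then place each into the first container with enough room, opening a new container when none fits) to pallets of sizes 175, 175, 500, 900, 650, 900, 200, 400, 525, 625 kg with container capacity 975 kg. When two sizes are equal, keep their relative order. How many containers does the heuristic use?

6

Sorted descending: 900, 900, 650, 625, 525, 500, 400, 200, 175, 175.
  900 → container 1 (new)  [load 900/975]
  900 → container 2 (new)  [load 900/975]
  650 → container 3 (new)  [load 650/975]
  625 → container 4 (new)  [load 625/975]
  525 → container 5 (new)  [load 525/975]
  500 → container 6 (new)  [load 500/975]
  400 → container 5  [load 925/975]
  200 → container 3  [load 850/975]
  175 → container 4  [load 800/975]
  175 → container 4  [load 975/975]
6 containers opened.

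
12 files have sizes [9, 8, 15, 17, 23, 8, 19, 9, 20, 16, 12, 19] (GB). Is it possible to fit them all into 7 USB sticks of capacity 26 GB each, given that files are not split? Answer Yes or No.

No

Total = 175 GB; ⌈175/26⌉ = 7.
The bound of 7 does not rule out 7, but exhaustive search shows no assignment into 7 USB sticks of capacity 26 GB exists — the minimum is 8.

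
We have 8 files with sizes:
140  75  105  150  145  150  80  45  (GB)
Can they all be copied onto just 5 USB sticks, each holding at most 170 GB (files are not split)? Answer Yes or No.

No

Total = 890 GB; ⌈890/170⌉ = 6.
At least 6 USB sticks are required, but only 5 are allowed.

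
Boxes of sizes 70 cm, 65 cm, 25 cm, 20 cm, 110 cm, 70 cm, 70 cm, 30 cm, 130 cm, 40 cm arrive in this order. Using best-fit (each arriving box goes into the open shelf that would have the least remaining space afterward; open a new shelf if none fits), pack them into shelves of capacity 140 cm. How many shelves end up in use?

  70 → shelf 1 (new)  [load 70/140]
  65 → shelf 1  [load 135/140]
  25 → shelf 2 (new)  [load 25/140]
  20 → shelf 2  [load 45/140]
  110 → shelf 3 (new)  [load 110/140]
  70 → shelf 2  [load 115/140]
  70 → shelf 4 (new)  [load 70/140]
  30 → shelf 3  [load 140/140]
  130 → shelf 5 (new)  [load 130/140]
  40 → shelf 4  [load 110/140]
5 shelves opened.

5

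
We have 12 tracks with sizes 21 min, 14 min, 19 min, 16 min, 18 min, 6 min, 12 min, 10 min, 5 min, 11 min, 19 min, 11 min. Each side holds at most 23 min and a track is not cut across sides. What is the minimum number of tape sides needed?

8

Total = 21 + 19 + 19 + 18 + 16 + 14 + 12 + 11 + 11 + 10 + 6 + 5 = 162 min.
Lower bound: ⌈162/23⌉ = 8 tape sides.
A packing using 8 tape sides:
  side 1: 21 = 21
  side 2: 19 = 19
  side 3: 19 = 19
  side 4: 18 + 5 = 23
  side 5: 16 + 6 = 22
  side 6: 14 = 14
  side 7: 12 + 11 = 23
  side 8: 11 + 10 = 21
This matches the lower bound, so 8 is optimal.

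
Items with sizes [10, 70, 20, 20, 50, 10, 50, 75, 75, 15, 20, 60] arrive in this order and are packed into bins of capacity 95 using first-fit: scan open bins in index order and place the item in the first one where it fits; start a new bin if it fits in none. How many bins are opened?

6

  10 → bin 1 (new)  [load 10/95]
  70 → bin 1  [load 80/95]
  20 → bin 2 (new)  [load 20/95]
  20 → bin 2  [load 40/95]
  50 → bin 2  [load 90/95]
  10 → bin 1  [load 90/95]
  50 → bin 3 (new)  [load 50/95]
  75 → bin 4 (new)  [load 75/95]
  75 → bin 5 (new)  [load 75/95]
  15 → bin 3  [load 65/95]
  20 → bin 3  [load 85/95]
  60 → bin 6 (new)  [load 60/95]
6 bins opened.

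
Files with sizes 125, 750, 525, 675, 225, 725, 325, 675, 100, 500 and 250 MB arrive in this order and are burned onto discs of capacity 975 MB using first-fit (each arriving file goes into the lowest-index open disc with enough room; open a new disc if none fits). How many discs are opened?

  125 → disc 1 (new)  [load 125/975]
  750 → disc 1  [load 875/975]
  525 → disc 2 (new)  [load 525/975]
  675 → disc 3 (new)  [load 675/975]
  225 → disc 2  [load 750/975]
  725 → disc 4 (new)  [load 725/975]
  325 → disc 5 (new)  [load 325/975]
  675 → disc 6 (new)  [load 675/975]
  100 → disc 1  [load 975/975]
  500 → disc 5  [load 825/975]
  250 → disc 3  [load 925/975]
6 discs opened.

6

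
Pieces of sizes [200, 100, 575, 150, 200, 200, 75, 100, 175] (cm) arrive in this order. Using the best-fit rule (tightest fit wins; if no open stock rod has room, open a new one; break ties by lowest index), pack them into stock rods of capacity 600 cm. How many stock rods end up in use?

  200 → stock rod 1 (new)  [load 200/600]
  100 → stock rod 1  [load 300/600]
  575 → stock rod 2 (new)  [load 575/600]
  150 → stock rod 1  [load 450/600]
  200 → stock rod 3 (new)  [load 200/600]
  200 → stock rod 3  [load 400/600]
  75 → stock rod 1  [load 525/600]
  100 → stock rod 3  [load 500/600]
  175 → stock rod 4 (new)  [load 175/600]
4 stock rods opened.

4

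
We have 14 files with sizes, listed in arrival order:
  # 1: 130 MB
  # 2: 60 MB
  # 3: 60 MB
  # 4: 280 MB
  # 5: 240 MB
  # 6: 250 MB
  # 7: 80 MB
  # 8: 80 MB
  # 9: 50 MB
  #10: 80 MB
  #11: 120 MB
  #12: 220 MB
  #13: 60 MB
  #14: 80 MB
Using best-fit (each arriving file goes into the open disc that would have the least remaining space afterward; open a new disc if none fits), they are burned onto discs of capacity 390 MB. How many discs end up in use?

  130 → disc 1 (new)  [load 130/390]
  60 → disc 1  [load 190/390]
  60 → disc 1  [load 250/390]
  280 → disc 2 (new)  [load 280/390]
  240 → disc 3 (new)  [load 240/390]
  250 → disc 4 (new)  [load 250/390]
  80 → disc 2  [load 360/390]
  80 → disc 1  [load 330/390]
  50 → disc 1  [load 380/390]
  80 → disc 4  [load 330/390]
  120 → disc 3  [load 360/390]
  220 → disc 5 (new)  [load 220/390]
  60 → disc 4  [load 390/390]
  80 → disc 5  [load 300/390]
5 discs opened.

5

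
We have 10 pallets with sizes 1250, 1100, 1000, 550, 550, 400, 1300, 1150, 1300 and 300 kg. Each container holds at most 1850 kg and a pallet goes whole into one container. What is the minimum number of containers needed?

Total = 1300 + 1300 + 1250 + 1150 + 1100 + 1000 + 550 + 550 + 400 + 300 = 8900 kg.
Lower bound: ⌈8900/1850⌉ = 5 containers.
Also, 6 pallets each exceed 925 kg, and no two of those can share a container, so at least 6 containers are needed.
A packing using 6 containers:
  container 1: 1300 + 550 = 1850
  container 2: 1300 + 550 = 1850
  container 3: 1250 + 400 = 1650
  container 4: 1150 + 300 = 1450
  container 5: 1100 = 1100
  container 6: 1000 = 1000
This matches the lower bound, so 6 is optimal.

6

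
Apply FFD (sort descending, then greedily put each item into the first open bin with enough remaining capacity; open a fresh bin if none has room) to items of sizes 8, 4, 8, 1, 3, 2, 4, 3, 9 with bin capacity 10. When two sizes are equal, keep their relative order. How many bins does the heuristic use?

5

Sorted descending: 9, 8, 8, 4, 4, 3, 3, 2, 1.
  9 → bin 1 (new)  [load 9/10]
  8 → bin 2 (new)  [load 8/10]
  8 → bin 3 (new)  [load 8/10]
  4 → bin 4 (new)  [load 4/10]
  4 → bin 4  [load 8/10]
  3 → bin 5 (new)  [load 3/10]
  3 → bin 5  [load 6/10]
  2 → bin 2  [load 10/10]
  1 → bin 1  [load 10/10]
5 bins opened.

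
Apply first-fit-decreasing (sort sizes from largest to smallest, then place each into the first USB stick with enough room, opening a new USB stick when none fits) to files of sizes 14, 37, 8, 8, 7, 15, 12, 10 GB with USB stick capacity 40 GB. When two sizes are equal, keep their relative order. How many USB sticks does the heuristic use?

Sorted descending: 37, 15, 14, 12, 10, 8, 8, 7.
  37 → USB stick 1 (new)  [load 37/40]
  15 → USB stick 2 (new)  [load 15/40]
  14 → USB stick 2  [load 29/40]
  12 → USB stick 3 (new)  [load 12/40]
  10 → USB stick 2  [load 39/40]
  8 → USB stick 3  [load 20/40]
  8 → USB stick 3  [load 28/40]
  7 → USB stick 3  [load 35/40]
3 USB sticks opened.

3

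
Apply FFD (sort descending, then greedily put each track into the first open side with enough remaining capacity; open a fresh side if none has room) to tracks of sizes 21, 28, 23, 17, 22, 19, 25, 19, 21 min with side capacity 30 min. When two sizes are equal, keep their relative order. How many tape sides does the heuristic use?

9

Sorted descending: 28, 25, 23, 22, 21, 21, 19, 19, 17.
  28 → side 1 (new)  [load 28/30]
  25 → side 2 (new)  [load 25/30]
  23 → side 3 (new)  [load 23/30]
  22 → side 4 (new)  [load 22/30]
  21 → side 5 (new)  [load 21/30]
  21 → side 6 (new)  [load 21/30]
  19 → side 7 (new)  [load 19/30]
  19 → side 8 (new)  [load 19/30]
  17 → side 9 (new)  [load 17/30]
9 tape sides opened.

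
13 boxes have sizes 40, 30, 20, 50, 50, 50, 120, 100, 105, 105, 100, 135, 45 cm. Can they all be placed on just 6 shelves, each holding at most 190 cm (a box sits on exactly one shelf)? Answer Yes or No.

A valid assignment using 6 shelves:
  shelf 1: 135 + 50 = 185
  shelf 2: 120 + 50 + 20 = 190
  shelf 3: 105 + 50 + 30 = 185
  shelf 4: 105 + 45 + 40 = 190
  shelf 5: 100 = 100
  shelf 6: 100 = 100
Every load is within 190 cm, so 6 shelves suffice.

Yes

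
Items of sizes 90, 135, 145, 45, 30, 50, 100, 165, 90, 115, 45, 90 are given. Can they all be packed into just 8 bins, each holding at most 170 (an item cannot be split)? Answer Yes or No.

Yes

A valid assignment using 8 bins:
  bin 1: 165 = 165
  bin 2: 145 = 145
  bin 3: 135 + 30 = 165
  bin 4: 115 + 50 = 165
  bin 5: 100 + 45 = 145
  bin 6: 90 + 45 = 135
  bin 7: 90 = 90
  bin 8: 90 = 90
Every load is within 170, so 8 bins suffice.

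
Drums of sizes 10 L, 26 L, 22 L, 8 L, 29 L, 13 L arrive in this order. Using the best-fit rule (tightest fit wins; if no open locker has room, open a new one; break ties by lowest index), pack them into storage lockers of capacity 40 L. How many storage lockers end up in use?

  10 → locker 1 (new)  [load 10/40]
  26 → locker 1  [load 36/40]
  22 → locker 2 (new)  [load 22/40]
  8 → locker 2  [load 30/40]
  29 → locker 3 (new)  [load 29/40]
  13 → locker 4 (new)  [load 13/40]
4 storage lockers opened.

4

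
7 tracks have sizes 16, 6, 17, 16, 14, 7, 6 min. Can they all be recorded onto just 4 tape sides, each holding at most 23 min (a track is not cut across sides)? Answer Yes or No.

A valid assignment using 4 tape sides:
  side 1: 17 + 6 = 23
  side 2: 16 + 7 = 23
  side 3: 16 + 6 = 22
  side 4: 14 = 14
Every load is within 23 min, so 4 tape sides suffice.

Yes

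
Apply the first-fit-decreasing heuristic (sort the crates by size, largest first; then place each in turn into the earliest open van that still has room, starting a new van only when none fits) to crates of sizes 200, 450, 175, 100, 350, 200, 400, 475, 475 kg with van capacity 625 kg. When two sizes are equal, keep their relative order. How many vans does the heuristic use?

5

Sorted descending: 475, 475, 450, 400, 350, 200, 200, 175, 100.
  475 → van 1 (new)  [load 475/625]
  475 → van 2 (new)  [load 475/625]
  450 → van 3 (new)  [load 450/625]
  400 → van 4 (new)  [load 400/625]
  350 → van 5 (new)  [load 350/625]
  200 → van 4  [load 600/625]
  200 → van 5  [load 550/625]
  175 → van 3  [load 625/625]
  100 → van 1  [load 575/625]
5 vans opened.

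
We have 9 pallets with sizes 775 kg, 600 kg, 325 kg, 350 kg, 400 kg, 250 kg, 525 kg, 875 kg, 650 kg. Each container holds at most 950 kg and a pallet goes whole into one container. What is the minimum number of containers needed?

6

Total = 875 + 775 + 650 + 600 + 525 + 400 + 350 + 325 + 250 = 4750 kg.
Lower bound: ⌈4750/950⌉ = 5 containers.
A packing using 6 containers:
  container 1: 875 = 875
  container 2: 775 = 775
  container 3: 650 + 250 = 900
  container 4: 600 + 350 = 950
  container 5: 525 + 400 = 925
  container 6: 325 = 325
No arrangement into 5 containers stays within capacity, so 6 is optimal.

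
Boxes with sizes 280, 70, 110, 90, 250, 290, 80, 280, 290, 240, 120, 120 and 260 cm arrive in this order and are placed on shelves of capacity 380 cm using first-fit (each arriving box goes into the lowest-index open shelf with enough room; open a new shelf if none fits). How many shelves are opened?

8

  280 → shelf 1 (new)  [load 280/380]
  70 → shelf 1  [load 350/380]
  110 → shelf 2 (new)  [load 110/380]
  90 → shelf 2  [load 200/380]
  250 → shelf 3 (new)  [load 250/380]
  290 → shelf 4 (new)  [load 290/380]
  80 → shelf 2  [load 280/380]
  280 → shelf 5 (new)  [load 280/380]
  290 → shelf 6 (new)  [load 290/380]
  240 → shelf 7 (new)  [load 240/380]
  120 → shelf 3  [load 370/380]
  120 → shelf 7  [load 360/380]
  260 → shelf 8 (new)  [load 260/380]
8 shelves opened.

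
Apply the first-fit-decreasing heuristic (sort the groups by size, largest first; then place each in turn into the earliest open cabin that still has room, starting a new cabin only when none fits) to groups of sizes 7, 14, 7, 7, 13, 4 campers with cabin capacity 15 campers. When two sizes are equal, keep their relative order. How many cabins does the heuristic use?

Sorted descending: 14, 13, 7, 7, 7, 4.
  14 → cabin 1 (new)  [load 14/15]
  13 → cabin 2 (new)  [load 13/15]
  7 → cabin 3 (new)  [load 7/15]
  7 → cabin 3  [load 14/15]
  7 → cabin 4 (new)  [load 7/15]
  4 → cabin 4  [load 11/15]
4 cabins opened.

4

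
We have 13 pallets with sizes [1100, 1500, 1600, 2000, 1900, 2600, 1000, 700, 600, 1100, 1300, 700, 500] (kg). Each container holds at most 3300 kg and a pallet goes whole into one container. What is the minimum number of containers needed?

6

Total = 2600 + 2000 + 1900 + 1600 + 1500 + 1300 + 1100 + 1100 + 1000 + 700 + 700 + 600 + 500 = 16600 kg.
Lower bound: ⌈16600/3300⌉ = 6 containers.
A packing using 6 containers:
  container 1: 2600 + 700 = 3300
  container 2: 2000 + 1300 = 3300
  container 3: 1900 + 1100 = 3000
  container 4: 1600 + 1500 = 3100
  container 5: 1100 + 1000 + 700 + 500 = 3300
  container 6: 600 = 600
This matches the lower bound, so 6 is optimal.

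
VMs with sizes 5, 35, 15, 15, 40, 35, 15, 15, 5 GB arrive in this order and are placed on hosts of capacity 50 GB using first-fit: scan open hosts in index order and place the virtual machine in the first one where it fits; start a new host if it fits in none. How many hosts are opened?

  5 → host 1 (new)  [load 5/50]
  35 → host 1  [load 40/50]
  15 → host 2 (new)  [load 15/50]
  15 → host 2  [load 30/50]
  40 → host 3 (new)  [load 40/50]
  35 → host 4 (new)  [load 35/50]
  15 → host 2  [load 45/50]
  15 → host 4  [load 50/50]
  5 → host 1  [load 45/50]
4 hosts opened.

4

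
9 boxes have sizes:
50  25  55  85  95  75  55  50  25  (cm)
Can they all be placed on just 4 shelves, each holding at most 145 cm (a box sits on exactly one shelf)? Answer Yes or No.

Yes

A valid assignment using 4 shelves:
  shelf 1: 95 + 50 = 145
  shelf 2: 85 + 55 = 140
  shelf 3: 75 + 55 = 130
  shelf 4: 50 + 25 + 25 = 100
Every load is within 145 cm, so 4 shelves suffice.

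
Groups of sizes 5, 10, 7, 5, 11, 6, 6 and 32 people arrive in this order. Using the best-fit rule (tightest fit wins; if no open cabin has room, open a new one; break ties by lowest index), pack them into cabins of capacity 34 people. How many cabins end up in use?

3

  5 → cabin 1 (new)  [load 5/34]
  10 → cabin 1  [load 15/34]
  7 → cabin 1  [load 22/34]
  5 → cabin 1  [load 27/34]
  11 → cabin 2 (new)  [load 11/34]
  6 → cabin 1  [load 33/34]
  6 → cabin 2  [load 17/34]
  32 → cabin 3 (new)  [load 32/34]
3 cabins opened.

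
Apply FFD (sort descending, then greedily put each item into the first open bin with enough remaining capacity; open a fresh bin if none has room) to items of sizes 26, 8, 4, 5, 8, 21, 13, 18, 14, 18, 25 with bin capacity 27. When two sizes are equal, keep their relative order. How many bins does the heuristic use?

Sorted descending: 26, 25, 21, 18, 18, 14, 13, 8, 8, 5, 4.
  26 → bin 1 (new)  [load 26/27]
  25 → bin 2 (new)  [load 25/27]
  21 → bin 3 (new)  [load 21/27]
  18 → bin 4 (new)  [load 18/27]
  18 → bin 5 (new)  [load 18/27]
  14 → bin 6 (new)  [load 14/27]
  13 → bin 6  [load 27/27]
  8 → bin 4  [load 26/27]
  8 → bin 5  [load 26/27]
  5 → bin 3  [load 26/27]
  4 → bin 7 (new)  [load 4/27]
7 bins opened.

7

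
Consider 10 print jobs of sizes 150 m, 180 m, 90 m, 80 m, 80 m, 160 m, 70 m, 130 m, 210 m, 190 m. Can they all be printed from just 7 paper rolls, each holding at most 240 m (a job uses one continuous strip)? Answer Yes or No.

Yes

A valid assignment using 7 paper rolls:
  roll 1: 210 = 210
  roll 2: 190 = 190
  roll 3: 180 = 180
  roll 4: 160 + 80 = 240
  roll 5: 150 + 90 = 240
  roll 6: 130 + 80 = 210
  roll 7: 70 = 70
Every load is within 240 m, so 7 paper rolls suffice.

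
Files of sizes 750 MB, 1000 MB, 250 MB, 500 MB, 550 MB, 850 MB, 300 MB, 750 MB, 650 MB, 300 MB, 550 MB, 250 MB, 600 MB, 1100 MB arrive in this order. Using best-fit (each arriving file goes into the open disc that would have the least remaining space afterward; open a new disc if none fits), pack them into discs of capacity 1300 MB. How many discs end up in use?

7

  750 → disc 1 (new)  [load 750/1300]
  1000 → disc 2 (new)  [load 1000/1300]
  250 → disc 2  [load 1250/1300]
  500 → disc 1  [load 1250/1300]
  550 → disc 3 (new)  [load 550/1300]
  850 → disc 4 (new)  [load 850/1300]
  300 → disc 4  [load 1150/1300]
  750 → disc 3  [load 1300/1300]
  650 → disc 5 (new)  [load 650/1300]
  300 → disc 5  [load 950/1300]
  550 → disc 6 (new)  [load 550/1300]
  250 → disc 5  [load 1200/1300]
  600 → disc 6  [load 1150/1300]
  1100 → disc 7 (new)  [load 1100/1300]
7 discs opened.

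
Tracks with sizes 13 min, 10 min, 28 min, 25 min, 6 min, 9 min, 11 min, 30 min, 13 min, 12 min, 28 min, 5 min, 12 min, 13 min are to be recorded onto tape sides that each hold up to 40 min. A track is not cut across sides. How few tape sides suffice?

Total = 30 + 28 + 28 + 25 + 13 + 13 + 13 + 12 + 12 + 11 + 10 + 9 + 6 + 5 = 215 min.
Lower bound: ⌈215/40⌉ = 6 tape sides.
A packing using 6 tape sides:
  side 1: 30 + 10 = 40
  side 2: 28 + 12 = 40
  side 3: 28 + 12 = 40
  side 4: 25 + 13 = 38
  side 5: 13 + 13 + 11 = 37
  side 6: 9 + 6 + 5 = 20
This matches the lower bound, so 6 is optimal.

6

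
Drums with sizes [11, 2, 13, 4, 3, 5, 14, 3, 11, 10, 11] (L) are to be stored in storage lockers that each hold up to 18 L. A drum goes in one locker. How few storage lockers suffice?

6

Total = 14 + 13 + 11 + 11 + 11 + 10 + 5 + 4 + 3 + 3 + 2 = 87 L.
Lower bound: ⌈87/18⌉ = 5 storage lockers.
Also, 6 drums each exceed 9 L, and no two of those can share a locker, so at least 6 storage lockers are needed.
A packing using 6 storage lockers:
  locker 1: 14 + 4 = 18
  locker 2: 13 + 5 = 18
  locker 3: 11 + 3 + 3 = 17
  locker 4: 11 + 2 = 13
  locker 5: 11 = 11
  locker 6: 10 = 10
This matches the lower bound, so 6 is optimal.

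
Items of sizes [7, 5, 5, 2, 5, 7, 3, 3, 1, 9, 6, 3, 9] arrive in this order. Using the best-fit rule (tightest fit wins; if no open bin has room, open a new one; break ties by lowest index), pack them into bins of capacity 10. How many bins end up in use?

  7 → bin 1 (new)  [load 7/10]
  5 → bin 2 (new)  [load 5/10]
  5 → bin 2  [load 10/10]
  2 → bin 1  [load 9/10]
  5 → bin 3 (new)  [load 5/10]
  7 → bin 4 (new)  [load 7/10]
  3 → bin 4  [load 10/10]
  3 → bin 3  [load 8/10]
  1 → bin 1  [load 10/10]
  9 → bin 5 (new)  [load 9/10]
  6 → bin 6 (new)  [load 6/10]
  3 → bin 6  [load 9/10]
  9 → bin 7 (new)  [load 9/10]
7 bins opened.

7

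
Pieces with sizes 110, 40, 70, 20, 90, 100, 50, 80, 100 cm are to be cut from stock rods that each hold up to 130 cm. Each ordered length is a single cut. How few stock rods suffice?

Total = 110 + 100 + 100 + 90 + 80 + 70 + 50 + 40 + 20 = 660 cm.
Lower bound: ⌈660/130⌉ = 6 stock rods.
A packing using 6 stock rods:
  stock rod 1: 110 + 20 = 130
  stock rod 2: 100 = 100
  stock rod 3: 100 = 100
  stock rod 4: 90 + 40 = 130
  stock rod 5: 80 + 50 = 130
  stock rod 6: 70 = 70
This matches the lower bound, so 6 is optimal.

6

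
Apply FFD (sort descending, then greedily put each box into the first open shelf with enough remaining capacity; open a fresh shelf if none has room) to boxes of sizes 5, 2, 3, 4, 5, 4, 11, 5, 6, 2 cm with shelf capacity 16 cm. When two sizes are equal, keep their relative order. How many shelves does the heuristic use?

3

Sorted descending: 11, 6, 5, 5, 5, 4, 4, 3, 2, 2.
  11 → shelf 1 (new)  [load 11/16]
  6 → shelf 2 (new)  [load 6/16]
  5 → shelf 1  [load 16/16]
  5 → shelf 2  [load 11/16]
  5 → shelf 2  [load 16/16]
  4 → shelf 3 (new)  [load 4/16]
  4 → shelf 3  [load 8/16]
  3 → shelf 3  [load 11/16]
  2 → shelf 3  [load 13/16]
  2 → shelf 3  [load 15/16]
3 shelves opened.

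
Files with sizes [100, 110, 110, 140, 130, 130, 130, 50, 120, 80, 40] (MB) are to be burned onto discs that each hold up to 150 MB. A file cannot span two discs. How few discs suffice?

9

Total = 140 + 130 + 130 + 130 + 120 + 110 + 110 + 100 + 80 + 50 + 40 = 1140 MB.
Lower bound: ⌈1140/150⌉ = 8 discs.
Also, 9 files each exceed 75 MB, and no two of those can share a disc, so at least 9 discs are needed.
A packing using 9 discs:
  disc 1: 140 = 140
  disc 2: 130 = 130
  disc 3: 130 = 130
  disc 4: 130 = 130
  disc 5: 120 = 120
  disc 6: 110 + 40 = 150
  disc 7: 110 = 110
  disc 8: 100 + 50 = 150
  disc 9: 80 = 80
This matches the lower bound, so 9 is optimal.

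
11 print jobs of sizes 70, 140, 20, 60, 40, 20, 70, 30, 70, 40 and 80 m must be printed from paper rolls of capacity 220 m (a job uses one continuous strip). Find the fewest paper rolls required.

Total = 140 + 80 + 70 + 70 + 70 + 60 + 40 + 40 + 30 + 20 + 20 = 640 m.
Lower bound: ⌈640/220⌉ = 3 paper rolls.
A packing using 3 paper rolls:
  roll 1: 140 + 80 = 220
  roll 2: 70 + 70 + 70 = 210
  roll 3: 60 + 40 + 40 + 30 + 20 + 20 = 210
This matches the lower bound, so 3 is optimal.

3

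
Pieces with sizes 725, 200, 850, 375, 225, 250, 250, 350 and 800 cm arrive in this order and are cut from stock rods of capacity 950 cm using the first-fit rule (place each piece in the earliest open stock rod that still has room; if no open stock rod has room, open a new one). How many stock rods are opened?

5

  725 → stock rod 1 (new)  [load 725/950]
  200 → stock rod 1  [load 925/950]
  850 → stock rod 2 (new)  [load 850/950]
  375 → stock rod 3 (new)  [load 375/950]
  225 → stock rod 3  [load 600/950]
  250 → stock rod 3  [load 850/950]
  250 → stock rod 4 (new)  [load 250/950]
  350 → stock rod 4  [load 600/950]
  800 → stock rod 5 (new)  [load 800/950]
5 stock rods opened.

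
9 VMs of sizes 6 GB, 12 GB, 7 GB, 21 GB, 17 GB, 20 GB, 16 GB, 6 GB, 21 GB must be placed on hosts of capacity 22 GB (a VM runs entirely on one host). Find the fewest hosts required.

Total = 21 + 21 + 20 + 17 + 16 + 12 + 7 + 6 + 6 = 126 GB.
Lower bound: ⌈126/22⌉ = 6 hosts.
A packing using 7 hosts:
  host 1: 21 = 21
  host 2: 21 = 21
  host 3: 20 = 20
  host 4: 17 = 17
  host 5: 16 + 6 = 22
  host 6: 12 + 7 = 19
  host 7: 6 = 6
No arrangement into 6 hosts stays within capacity, so 7 is optimal.

7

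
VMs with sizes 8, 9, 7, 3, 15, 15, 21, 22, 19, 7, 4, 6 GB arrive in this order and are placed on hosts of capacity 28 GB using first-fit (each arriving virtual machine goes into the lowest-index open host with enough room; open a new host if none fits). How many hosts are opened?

6

  8 → host 1 (new)  [load 8/28]
  9 → host 1  [load 17/28]
  7 → host 1  [load 24/28]
  3 → host 1  [load 27/28]
  15 → host 2 (new)  [load 15/28]
  15 → host 3 (new)  [load 15/28]
  21 → host 4 (new)  [load 21/28]
  22 → host 5 (new)  [load 22/28]
  19 → host 6 (new)  [load 19/28]
  7 → host 2  [load 22/28]
  4 → host 2  [load 26/28]
  6 → host 3  [load 21/28]
6 hosts opened.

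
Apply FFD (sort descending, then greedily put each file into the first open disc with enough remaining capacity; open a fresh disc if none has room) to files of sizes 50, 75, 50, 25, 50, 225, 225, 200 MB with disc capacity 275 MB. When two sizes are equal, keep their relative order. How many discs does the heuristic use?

Sorted descending: 225, 225, 200, 75, 50, 50, 50, 25.
  225 → disc 1 (new)  [load 225/275]
  225 → disc 2 (new)  [load 225/275]
  200 → disc 3 (new)  [load 200/275]
  75 → disc 3  [load 275/275]
  50 → disc 1  [load 275/275]
  50 → disc 2  [load 275/275]
  50 → disc 4 (new)  [load 50/275]
  25 → disc 4  [load 75/275]
4 discs opened.

4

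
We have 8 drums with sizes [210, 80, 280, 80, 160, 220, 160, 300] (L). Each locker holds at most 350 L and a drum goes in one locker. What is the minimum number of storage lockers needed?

Total = 300 + 280 + 220 + 210 + 160 + 160 + 80 + 80 = 1490 L.
Lower bound: ⌈1490/350⌉ = 5 storage lockers.
A packing using 5 storage lockers:
  locker 1: 300 = 300
  locker 2: 280 = 280
  locker 3: 220 + 80 = 300
  locker 4: 210 + 80 = 290
  locker 5: 160 + 160 = 320
This matches the lower bound, so 5 is optimal.

5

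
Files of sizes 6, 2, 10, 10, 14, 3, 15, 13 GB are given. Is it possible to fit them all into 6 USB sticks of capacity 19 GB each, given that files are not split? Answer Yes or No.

Yes

A valid assignment using 5 USB sticks:
  USB stick 1: 15 + 3 = 18
  USB stick 2: 14 + 2 = 16
  USB stick 3: 13 + 6 = 19
  USB stick 4: 10 = 10
  USB stick 5: 10 = 10
That uses only 5 ≤ 6, so 6 USB sticks are enough.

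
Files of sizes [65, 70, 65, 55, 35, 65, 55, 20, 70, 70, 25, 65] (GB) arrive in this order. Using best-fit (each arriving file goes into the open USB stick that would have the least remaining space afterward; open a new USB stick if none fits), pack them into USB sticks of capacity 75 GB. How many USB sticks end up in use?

  65 → USB stick 1 (new)  [load 65/75]
  70 → USB stick 2 (new)  [load 70/75]
  65 → USB stick 3 (new)  [load 65/75]
  55 → USB stick 4 (new)  [load 55/75]
  35 → USB stick 5 (new)  [load 35/75]
  65 → USB stick 6 (new)  [load 65/75]
  55 → USB stick 7 (new)  [load 55/75]
  20 → USB stick 4  [load 75/75]
  70 → USB stick 8 (new)  [load 70/75]
  70 → USB stick 9 (new)  [load 70/75]
  25 → USB stick 5  [load 60/75]
  65 → USB stick 10 (new)  [load 65/75]
10 USB sticks opened.

10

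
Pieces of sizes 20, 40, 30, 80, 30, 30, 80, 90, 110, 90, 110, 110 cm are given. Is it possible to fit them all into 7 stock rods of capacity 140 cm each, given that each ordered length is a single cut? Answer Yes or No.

Yes

A valid assignment using 7 stock rods:
  stock rod 1: 110 + 30 = 140
  stock rod 2: 110 + 30 = 140
  stock rod 3: 110 + 30 = 140
  stock rod 4: 90 + 40 = 130
  stock rod 5: 90 + 20 = 110
  stock rod 6: 80 = 80
  stock rod 7: 80 = 80
Every load is within 140 cm, so 7 stock rods suffice.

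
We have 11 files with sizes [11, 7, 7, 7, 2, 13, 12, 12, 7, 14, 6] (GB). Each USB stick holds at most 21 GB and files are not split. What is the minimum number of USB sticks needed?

Total = 14 + 13 + 12 + 12 + 11 + 7 + 7 + 7 + 7 + 6 + 2 = 98 GB.
Lower bound: ⌈98/21⌉ = 5 USB sticks.
A packing using 5 USB sticks:
  USB stick 1: 14 + 7 = 21
  USB stick 2: 13 + 7 = 20
  USB stick 3: 12 + 7 + 2 = 21
  USB stick 4: 12 + 7 = 19
  USB stick 5: 11 + 6 = 17
This matches the lower bound, so 5 is optimal.

5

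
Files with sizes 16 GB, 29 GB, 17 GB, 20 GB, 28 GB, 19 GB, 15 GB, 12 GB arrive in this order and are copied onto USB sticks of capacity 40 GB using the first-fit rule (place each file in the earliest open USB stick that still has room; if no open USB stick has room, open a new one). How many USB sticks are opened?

  16 → USB stick 1 (new)  [load 16/40]
  29 → USB stick 2 (new)  [load 29/40]
  17 → USB stick 1  [load 33/40]
  20 → USB stick 3 (new)  [load 20/40]
  28 → USB stick 4 (new)  [load 28/40]
  19 → USB stick 3  [load 39/40]
  15 → USB stick 5 (new)  [load 15/40]
  12 → USB stick 4  [load 40/40]
5 USB sticks opened.

5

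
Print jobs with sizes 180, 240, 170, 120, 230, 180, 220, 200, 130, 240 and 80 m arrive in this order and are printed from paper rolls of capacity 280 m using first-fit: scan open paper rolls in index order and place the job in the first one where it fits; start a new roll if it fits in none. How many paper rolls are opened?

  180 → roll 1 (new)  [load 180/280]
  240 → roll 2 (new)  [load 240/280]
  170 → roll 3 (new)  [load 170/280]
  120 → roll 4 (new)  [load 120/280]
  230 → roll 5 (new)  [load 230/280]
  180 → roll 6 (new)  [load 180/280]
  220 → roll 7 (new)  [load 220/280]
  200 → roll 8 (new)  [load 200/280]
  130 → roll 4  [load 250/280]
  240 → roll 9 (new)  [load 240/280]
  80 → roll 1  [load 260/280]
9 paper rolls opened.

9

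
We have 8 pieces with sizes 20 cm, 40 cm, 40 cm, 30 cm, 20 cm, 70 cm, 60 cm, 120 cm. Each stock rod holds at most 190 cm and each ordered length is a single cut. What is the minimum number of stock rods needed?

3

Total = 120 + 70 + 60 + 40 + 40 + 30 + 20 + 20 = 400 cm.
Lower bound: ⌈400/190⌉ = 3 stock rods.
A packing using 3 stock rods:
  stock rod 1: 120 + 70 = 190
  stock rod 2: 60 + 40 + 40 + 30 + 20 = 190
  stock rod 3: 20 = 20
This matches the lower bound, so 3 is optimal.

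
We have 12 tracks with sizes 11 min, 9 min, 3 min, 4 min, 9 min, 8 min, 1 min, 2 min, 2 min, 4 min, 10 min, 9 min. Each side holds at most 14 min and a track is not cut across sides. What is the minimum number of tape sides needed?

Total = 11 + 10 + 9 + 9 + 9 + 8 + 4 + 4 + 3 + 2 + 2 + 1 = 72 min.
Lower bound: ⌈72/14⌉ = 6 tape sides.
A packing using 6 tape sides:
  side 1: 11 + 3 = 14
  side 2: 10 + 4 = 14
  side 3: 9 + 4 + 1 = 14
  side 4: 9 + 2 + 2 = 13
  side 5: 9 = 9
  side 6: 8 = 8
This matches the lower bound, so 6 is optimal.

6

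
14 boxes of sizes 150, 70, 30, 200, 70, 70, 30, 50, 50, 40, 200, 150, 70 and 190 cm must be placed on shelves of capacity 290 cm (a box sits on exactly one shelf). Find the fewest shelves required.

Total = 200 + 200 + 190 + 150 + 150 + 70 + 70 + 70 + 70 + 50 + 50 + 40 + 30 + 30 = 1370 cm.
Lower bound: ⌈1370/290⌉ = 5 shelves.
A packing using 5 shelves:
  shelf 1: 200 + 70 = 270
  shelf 2: 200 + 70 = 270
  shelf 3: 190 + 70 + 30 = 290
  shelf 4: 150 + 70 + 50 = 270
  shelf 5: 150 + 50 + 40 + 30 = 270
This matches the lower bound, so 5 is optimal.

5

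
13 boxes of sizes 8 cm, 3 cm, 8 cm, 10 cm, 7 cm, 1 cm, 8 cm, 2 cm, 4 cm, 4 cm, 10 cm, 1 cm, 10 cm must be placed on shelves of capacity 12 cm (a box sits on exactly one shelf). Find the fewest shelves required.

7

Total = 10 + 10 + 10 + 8 + 8 + 8 + 7 + 4 + 4 + 3 + 2 + 1 + 1 = 76 cm.
Lower bound: ⌈76/12⌉ = 7 shelves.
A packing using 7 shelves:
  shelf 1: 10 + 2 = 12
  shelf 2: 10 + 1 + 1 = 12
  shelf 3: 10 = 10
  shelf 4: 8 + 4 = 12
  shelf 5: 8 + 4 = 12
  shelf 6: 8 + 3 = 11
  shelf 7: 7 = 7
This matches the lower bound, so 7 is optimal.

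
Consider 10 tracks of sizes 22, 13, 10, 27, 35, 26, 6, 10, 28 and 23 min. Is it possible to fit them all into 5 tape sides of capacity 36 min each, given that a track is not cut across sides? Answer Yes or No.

Total = 200 min; ⌈200/36⌉ = 6.
At least 6 tape sides are required, but only 5 are allowed.

No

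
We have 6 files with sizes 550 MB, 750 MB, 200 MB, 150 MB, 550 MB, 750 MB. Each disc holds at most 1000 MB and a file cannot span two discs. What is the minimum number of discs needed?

4

Total = 750 + 750 + 550 + 550 + 200 + 150 = 2950 MB.
Lower bound: ⌈2950/1000⌉ = 3 discs.
Also, 4 files each exceed 500 MB, and no two of those can share a disc, so at least 4 discs are needed.
A packing using 4 discs:
  disc 1: 750 + 200 = 950
  disc 2: 750 + 150 = 900
  disc 3: 550 = 550
  disc 4: 550 = 550
This matches the lower bound, so 4 is optimal.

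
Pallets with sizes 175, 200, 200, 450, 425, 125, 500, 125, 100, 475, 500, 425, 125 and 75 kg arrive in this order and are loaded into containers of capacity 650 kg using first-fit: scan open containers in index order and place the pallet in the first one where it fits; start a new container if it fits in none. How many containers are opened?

  175 → container 1 (new)  [load 175/650]
  200 → container 1  [load 375/650]
  200 → container 1  [load 575/650]
  450 → container 2 (new)  [load 450/650]
  425 → container 3 (new)  [load 425/650]
  125 → container 2  [load 575/650]
  500 → container 4 (new)  [load 500/650]
  125 → container 3  [load 550/650]
  100 → container 3  [load 650/650]
  475 → container 5 (new)  [load 475/650]
  500 → container 6 (new)  [load 500/650]
  425 → container 7 (new)  [load 425/650]
  125 → container 4  [load 625/650]
  75 → container 1  [load 650/650]
7 containers opened.

7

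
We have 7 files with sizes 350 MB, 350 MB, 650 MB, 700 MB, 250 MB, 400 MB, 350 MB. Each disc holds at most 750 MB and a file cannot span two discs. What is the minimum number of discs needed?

5

Total = 700 + 650 + 400 + 350 + 350 + 350 + 250 = 3050 MB.
Lower bound: ⌈3050/750⌉ = 5 discs.
A packing using 5 discs:
  disc 1: 700 = 700
  disc 2: 650 = 650
  disc 3: 400 + 350 = 750
  disc 4: 350 + 350 = 700
  disc 5: 250 = 250
This matches the lower bound, so 5 is optimal.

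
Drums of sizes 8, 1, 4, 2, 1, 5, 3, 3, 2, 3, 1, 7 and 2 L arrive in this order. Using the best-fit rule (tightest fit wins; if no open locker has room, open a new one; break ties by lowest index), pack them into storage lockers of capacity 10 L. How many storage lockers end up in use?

  8 → locker 1 (new)  [load 8/10]
  1 → locker 1  [load 9/10]
  4 → locker 2 (new)  [load 4/10]
  2 → locker 2  [load 6/10]
  1 → locker 1  [load 10/10]
  5 → locker 3 (new)  [load 5/10]
  3 → locker 2  [load 9/10]
  3 → locker 3  [load 8/10]
  2 → locker 3  [load 10/10]
  3 → locker 4 (new)  [load 3/10]
  1 → locker 2  [load 10/10]
  7 → locker 4  [load 10/10]
  2 → locker 5 (new)  [load 2/10]
5 storage lockers opened.

5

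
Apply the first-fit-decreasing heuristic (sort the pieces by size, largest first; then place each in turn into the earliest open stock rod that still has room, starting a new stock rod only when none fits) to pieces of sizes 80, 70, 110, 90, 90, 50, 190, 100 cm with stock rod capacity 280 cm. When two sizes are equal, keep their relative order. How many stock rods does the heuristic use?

3

Sorted descending: 190, 110, 100, 90, 90, 80, 70, 50.
  190 → stock rod 1 (new)  [load 190/280]
  110 → stock rod 2 (new)  [load 110/280]
  100 → stock rod 2  [load 210/280]
  90 → stock rod 1  [load 280/280]
  90 → stock rod 3 (new)  [load 90/280]
  80 → stock rod 3  [load 170/280]
  70 → stock rod 2  [load 280/280]
  50 → stock rod 3  [load 220/280]
3 stock rods opened.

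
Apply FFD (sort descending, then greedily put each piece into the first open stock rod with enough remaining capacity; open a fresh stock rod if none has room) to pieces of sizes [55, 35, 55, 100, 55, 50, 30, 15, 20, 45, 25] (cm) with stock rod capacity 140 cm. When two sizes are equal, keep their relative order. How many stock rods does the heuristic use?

4

Sorted descending: 100, 55, 55, 55, 50, 45, 35, 30, 25, 20, 15.
  100 → stock rod 1 (new)  [load 100/140]
  55 → stock rod 2 (new)  [load 55/140]
  55 → stock rod 2  [load 110/140]
  55 → stock rod 3 (new)  [load 55/140]
  50 → stock rod 3  [load 105/140]
  45 → stock rod 4 (new)  [load 45/140]
  35 → stock rod 1  [load 135/140]
  30 → stock rod 2  [load 140/140]
  25 → stock rod 3  [load 130/140]
  20 → stock rod 4  [load 65/140]
  15 → stock rod 4  [load 80/140]
4 stock rods opened.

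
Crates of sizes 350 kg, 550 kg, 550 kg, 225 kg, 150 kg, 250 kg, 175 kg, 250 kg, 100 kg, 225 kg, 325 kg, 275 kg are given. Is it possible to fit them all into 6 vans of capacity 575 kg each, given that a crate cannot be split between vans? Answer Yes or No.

No

Total = 3425 kg; ⌈3425/575⌉ = 6.
The bound of 6 does not rule out 6, but exhaustive search shows no assignment into 6 vans of capacity 575 kg exists — the minimum is 7.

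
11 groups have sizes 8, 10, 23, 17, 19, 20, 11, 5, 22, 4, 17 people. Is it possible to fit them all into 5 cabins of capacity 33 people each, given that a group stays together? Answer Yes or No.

No

Total = 156 people; ⌈156/33⌉ = 5.
6 groups each exceed half the capacity and cannot share a cabin, forcing at least 6 cabins.
At least 6 cabins are required, but only 5 are allowed.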